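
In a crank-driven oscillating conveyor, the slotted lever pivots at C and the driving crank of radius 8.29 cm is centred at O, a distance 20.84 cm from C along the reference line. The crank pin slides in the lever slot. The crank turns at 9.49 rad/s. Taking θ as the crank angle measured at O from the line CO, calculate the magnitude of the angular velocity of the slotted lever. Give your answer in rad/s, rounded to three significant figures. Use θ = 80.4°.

ω = 9.49 rad/s
Crank pin A relative to C: A = (d + r cosθ, r sinθ); lever angle φ = atan2(r sinθ, d + r cosθ).
Differentiating tanφ: φ̇ = rω(d cosθ + r)/(d² + r² + 2dr cosθ).
d² + r² + 2dr cosθ = |CA|² = 0.0560653 m²;  d cosθ + r = +0.11765 m.
|ω_lever| = |0.0829·9.49·+0.11765| / 0.0560653 = 1.651 rad/s.

1.65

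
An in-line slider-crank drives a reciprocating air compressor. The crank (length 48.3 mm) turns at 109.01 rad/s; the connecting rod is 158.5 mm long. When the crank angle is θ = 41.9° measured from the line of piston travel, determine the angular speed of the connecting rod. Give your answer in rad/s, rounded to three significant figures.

25.3

ω = 109 rad/s
The rod makes angle φ with the slider axis where L sinφ = r sinθ; differentiating, L cosφ·φ̇ = r ω cosθ.
L cosφ = √(L² − r² sin²θ) = 0.15518 m.
|ω_rod| = r ω |cosθ| / √(L² − r² sin²θ) = 0.0483·109·0.74431/0.15518 = 25.254 rad/s.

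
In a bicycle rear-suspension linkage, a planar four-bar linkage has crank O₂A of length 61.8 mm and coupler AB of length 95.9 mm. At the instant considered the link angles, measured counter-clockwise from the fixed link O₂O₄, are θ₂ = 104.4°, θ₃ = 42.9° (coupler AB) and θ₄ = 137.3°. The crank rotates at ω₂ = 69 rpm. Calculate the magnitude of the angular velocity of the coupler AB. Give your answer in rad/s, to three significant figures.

ω₂ = 7.226 rad/s (from 69 rpm).
Differentiating the loop-closure r₂e^{iθ₂}+r₃e^{iθ₃}=r₁+r₄e^{iθ₄} gives r₂ω₂e^{iθ₂}+r₃ω₃e^{iθ₃}=r₄ω₄e^{iθ₄}.
Eliminating the other unknown: ω₃ = r₂ω₂ sin(θ₄−θ₂) / [r₃ sin(θ₃−θ₄)].
Numerator sine = +0.54317; denominator sine = -0.99705.
Result = 0.0618·7.226·(+0.54317) / (0.0959·(-0.99705)) = -2.5367 rad/s; magnitude 2.5367 rad/s.

2.54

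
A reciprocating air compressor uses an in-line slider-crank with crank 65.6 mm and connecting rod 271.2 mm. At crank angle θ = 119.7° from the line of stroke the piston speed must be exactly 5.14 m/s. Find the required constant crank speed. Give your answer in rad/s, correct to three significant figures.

For an in-line slider-crank, |v_piston| = rω|sinθ|·[1 + r cosθ/√(L² − r² sin²θ)].
With r = 0.0656 m, L = 0.2712 m, θ = 119.7°: the bracketed kinematic factor |dx/dθ| = 0.049997 m.
ω = v/|dx/dθ| = 5.14/0.049997 = 102.81 rad/s.

103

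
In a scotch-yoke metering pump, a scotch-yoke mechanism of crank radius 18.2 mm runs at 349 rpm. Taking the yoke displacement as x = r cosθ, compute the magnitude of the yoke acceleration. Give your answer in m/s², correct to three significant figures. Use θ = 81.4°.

3.64

ω = 36.55 rad/s (from 349 rpm).
x = r cosθ ⇒ ẍ = −rω² cosθ (ω constant).
|a| = rω²|cosθ| = 0.0182·(36.55)²·|cos 81.4°| = 3.6352 m/s².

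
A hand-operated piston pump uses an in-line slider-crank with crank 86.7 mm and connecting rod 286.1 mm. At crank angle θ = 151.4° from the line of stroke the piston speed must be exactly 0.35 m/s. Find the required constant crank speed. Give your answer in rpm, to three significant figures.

110

For an in-line slider-crank, |v_piston| = rω|sinθ|·[1 + r cosθ/√(L² − r² sin²θ)].
With r = 0.0867 m, L = 0.2861 m, θ = 151.4°: the bracketed kinematic factor |dx/dθ| = 0.030342 m.
ω = v/|dx/dθ| = 0.35/0.030342 = 11.535 rad/s.
N = 60ω/(2π) = 110.15 rpm.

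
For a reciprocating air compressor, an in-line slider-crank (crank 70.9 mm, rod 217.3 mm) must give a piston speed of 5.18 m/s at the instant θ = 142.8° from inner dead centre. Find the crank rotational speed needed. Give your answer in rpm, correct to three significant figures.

1570

For an in-line slider-crank, |v_piston| = rω|sinθ|·[1 + r cosθ/√(L² − r² sin²θ)].
With r = 0.0709 m, L = 0.2173 m, θ = 142.8°: the bracketed kinematic factor |dx/dθ| = 0.031502 m.
ω = v/|dx/dθ| = 5.18/0.031502 = 164.43 rad/s.
N = 60ω/(2π) = 1570.2 rpm.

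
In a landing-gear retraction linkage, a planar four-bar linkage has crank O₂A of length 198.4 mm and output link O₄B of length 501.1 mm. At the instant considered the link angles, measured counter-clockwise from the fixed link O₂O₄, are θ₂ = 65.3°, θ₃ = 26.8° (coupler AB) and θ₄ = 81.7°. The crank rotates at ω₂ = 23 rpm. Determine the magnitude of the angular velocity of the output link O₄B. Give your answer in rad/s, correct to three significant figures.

ω₂ = 2.409 rad/s (from 23 rpm).
Differentiating the loop-closure r₂e^{iθ₂}+r₃e^{iθ₃}=r₁+r₄e^{iθ₄} gives r₂ω₂e^{iθ₂}+r₃ω₃e^{iθ₃}=r₄ω₄e^{iθ₄}.
Eliminating the other unknown: ω₄ = r₂ω₂ sin(θ₂−θ₃) / [r₄ sin(θ₄−θ₃)].
Numerator sine = +0.62251; denominator sine = +0.81815.
Result = 0.1984·2.409·(+0.62251) / (0.5011·(+0.81815)) = +0.72559 rad/s; magnitude 0.72559 rad/s.

0.726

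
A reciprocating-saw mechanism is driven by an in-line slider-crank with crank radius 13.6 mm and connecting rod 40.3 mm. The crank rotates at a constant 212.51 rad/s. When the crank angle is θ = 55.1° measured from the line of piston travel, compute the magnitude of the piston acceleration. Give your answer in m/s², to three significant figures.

ω = 212.5 rad/s
x(θ) = r cosθ + √(L² − r² sin²θ); with ω constant, a = ω²·d²x/dθ².
d²x/dθ² = −r cosθ − r²(cos2θ)/√u − r⁴ sin²2θ/(4u^{3/2}),  u = L² − r² sin²θ = 0.00149968 m².
Substituting r = 0.0136 m, L = 0.0403 m, θ = 55.1°: d²x/dθ² = -0.0062617 m.
a = ω²·d²x/dθ² = (212.5)²·(-0.0062617) = -282.78 m/s²;  |a| = 282.78 m/s².

283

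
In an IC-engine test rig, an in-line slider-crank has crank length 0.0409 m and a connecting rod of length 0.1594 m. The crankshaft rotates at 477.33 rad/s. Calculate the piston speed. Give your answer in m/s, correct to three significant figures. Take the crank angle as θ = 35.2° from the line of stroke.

ω = 477.3 rad/s
For an in-line slider-crank, x = r cosθ + √(L² − r² sin²θ), so v = −rω sinθ·[1 + r cosθ/√(L² − r² sin²θ)].
With r = 0.0409 m, L = 0.1594 m, θ = 35.2°: √(L² − r² sin²θ) = 0.15765 m.
v = −0.0409·477.3·0.57643·[1 + 0.0409·0.81714/0.15765] = -13.639 m/s.
|v| = 13.639 m/s.

13.6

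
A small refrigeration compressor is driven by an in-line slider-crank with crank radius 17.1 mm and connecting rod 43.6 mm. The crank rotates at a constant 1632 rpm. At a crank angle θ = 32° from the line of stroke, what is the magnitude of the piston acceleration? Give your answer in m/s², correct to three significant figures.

ω = 2π·1632/60 = 170.9 rad/s
x(θ) = r cosθ + √(L² − r² sin²θ); with ω constant, a = ω²·d²x/dθ².
d²x/dθ² = −r cosθ − r²(cos2θ)/√u − r⁴ sin²2θ/(4u^{3/2}),  u = L² − r² sin²θ = 0.00181885 m².
Substituting r = 0.0171 m, L = 0.0436 m, θ = 32°: d²x/dθ² = -0.01773 m.
a = ω²·d²x/dθ² = (170.9)²·(-0.01773) = -517.85 m/s²;  |a| = 517.85 m/s².

518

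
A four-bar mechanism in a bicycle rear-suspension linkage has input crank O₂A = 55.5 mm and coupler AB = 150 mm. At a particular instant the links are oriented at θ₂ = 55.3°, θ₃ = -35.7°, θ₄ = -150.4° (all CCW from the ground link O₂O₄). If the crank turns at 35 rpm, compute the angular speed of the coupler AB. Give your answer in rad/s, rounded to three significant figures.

0.647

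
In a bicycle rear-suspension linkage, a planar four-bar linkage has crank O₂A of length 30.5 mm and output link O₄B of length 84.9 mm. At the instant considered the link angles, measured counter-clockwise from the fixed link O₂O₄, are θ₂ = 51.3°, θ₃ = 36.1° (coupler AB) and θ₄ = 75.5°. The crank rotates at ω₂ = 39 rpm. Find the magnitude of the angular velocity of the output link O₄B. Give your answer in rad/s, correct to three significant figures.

0.606

ω₂ = 4.084 rad/s (from 39 rpm).
Differentiating the loop-closure r₂e^{iθ₂}+r₃e^{iθ₃}=r₁+r₄e^{iθ₄} gives r₂ω₂e^{iθ₂}+r₃ω₃e^{iθ₃}=r₄ω₄e^{iθ₄}.
Eliminating the other unknown: ω₄ = r₂ω₂ sin(θ₂−θ₃) / [r₄ sin(θ₄−θ₃)].
Numerator sine = +0.26219; denominator sine = +0.63473.
Result = 0.0305·4.084·(+0.26219) / (0.0849·(+0.63473)) = +0.60605 rad/s; magnitude 0.60605 rad/s.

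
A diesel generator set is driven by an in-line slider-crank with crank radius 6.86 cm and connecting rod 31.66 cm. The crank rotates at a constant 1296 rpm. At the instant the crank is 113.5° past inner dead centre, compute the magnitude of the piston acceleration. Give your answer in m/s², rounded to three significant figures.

693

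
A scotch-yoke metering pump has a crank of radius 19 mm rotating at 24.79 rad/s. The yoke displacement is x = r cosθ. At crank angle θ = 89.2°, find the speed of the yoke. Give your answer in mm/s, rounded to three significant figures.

471

ω = 24.79 rad/s
x = r cosθ ⇒ ẋ = −rω sinθ.
|v| = rω|sinθ| = 0.019·24.79·|sin 89.2°| = 0.47096 m/s = 470.96 mm/s.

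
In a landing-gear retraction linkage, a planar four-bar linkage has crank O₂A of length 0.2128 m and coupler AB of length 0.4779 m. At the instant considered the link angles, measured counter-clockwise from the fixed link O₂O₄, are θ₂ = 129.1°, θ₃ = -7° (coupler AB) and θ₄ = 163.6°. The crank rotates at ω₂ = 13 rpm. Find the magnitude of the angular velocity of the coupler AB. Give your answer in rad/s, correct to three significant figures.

ω₂ = 1.361 rad/s (from 13 rpm).
Differentiating the loop-closure r₂e^{iθ₂}+r₃e^{iθ₃}=r₁+r₄e^{iθ₄} gives r₂ω₂e^{iθ₂}+r₃ω₃e^{iθ₃}=r₄ω₄e^{iθ₄}.
Eliminating the other unknown: ω₃ = r₂ω₂ sin(θ₄−θ₂) / [r₃ sin(θ₃−θ₄)].
Numerator sine = +0.56641; denominator sine = -0.16333.
Result = 0.2128·1.361·(+0.56641) / (0.4779·(-0.16333)) = -2.1022 rad/s; magnitude 2.1022 rad/s.

2.10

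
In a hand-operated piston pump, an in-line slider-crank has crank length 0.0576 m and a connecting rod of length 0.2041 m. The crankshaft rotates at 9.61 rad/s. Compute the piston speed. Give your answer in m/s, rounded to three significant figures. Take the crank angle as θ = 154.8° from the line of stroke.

0.175

ω = 9.61 rad/s
For an in-line slider-crank, x = r cosθ + √(L² − r² sin²θ), so v = −rω sinθ·[1 + r cosθ/√(L² − r² sin²θ)].
With r = 0.0576 m, L = 0.2041 m, θ = 154.8°: √(L² − r² sin²θ) = 0.20262 m.
v = −0.0576·9.61·0.42578·[1 + 0.0576·-0.90483/0.20262] = -0.17506 m/s.
|v| = 0.17506 m/s.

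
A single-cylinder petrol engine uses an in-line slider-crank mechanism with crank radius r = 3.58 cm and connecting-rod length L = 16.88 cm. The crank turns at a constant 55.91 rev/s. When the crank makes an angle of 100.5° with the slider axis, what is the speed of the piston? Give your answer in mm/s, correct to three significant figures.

11900

ω = 2π·55.9 = 351.3 rad/s
For an in-line slider-crank, x = r cosθ + √(L² − r² sin²θ), so v = −rω sinθ·[1 + r cosθ/√(L² − r² sin²θ)].
With r = 0.0358 m, L = 0.1688 m, θ = 100.5°: √(L² − r² sin²θ) = 0.16509 m.
v = −0.0358·351.3·0.98325·[1 + 0.0358·-0.18224/0.16509] = -11.877 m/s.
|v| = 11.877 m/s = 11877 mm/s.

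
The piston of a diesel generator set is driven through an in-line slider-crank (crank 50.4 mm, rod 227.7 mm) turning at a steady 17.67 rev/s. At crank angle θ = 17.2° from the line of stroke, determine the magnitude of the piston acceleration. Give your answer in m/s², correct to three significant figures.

708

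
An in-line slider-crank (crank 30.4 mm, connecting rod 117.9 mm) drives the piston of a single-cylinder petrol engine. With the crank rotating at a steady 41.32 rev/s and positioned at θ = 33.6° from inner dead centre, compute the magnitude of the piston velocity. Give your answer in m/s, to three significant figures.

5.32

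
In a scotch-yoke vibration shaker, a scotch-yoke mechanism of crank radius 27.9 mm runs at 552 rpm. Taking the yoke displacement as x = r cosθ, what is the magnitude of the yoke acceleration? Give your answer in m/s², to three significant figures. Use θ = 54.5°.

ω = 57.81 rad/s (from 552 rpm).
x = r cosθ ⇒ ẍ = −rω² cosθ (ω constant).
|a| = rω²|cosθ| = 0.0279·(57.81)²·|cos 54.5°| = 54.137 m/s².

54.1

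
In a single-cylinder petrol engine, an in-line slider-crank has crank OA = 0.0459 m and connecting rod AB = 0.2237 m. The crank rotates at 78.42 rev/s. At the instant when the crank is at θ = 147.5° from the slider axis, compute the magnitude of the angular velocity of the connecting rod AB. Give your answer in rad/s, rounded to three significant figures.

ω = 492.7 rad/s (converted from 78.42 rev/s).
The rod makes angle φ with the slider axis where L sinφ = r sinθ; differentiating, L cosφ·φ̇ = r ω cosθ.
L cosφ = √(L² − r² sin²θ) = 0.22234 m.
|ω_rod| = r ω |cosθ| / √(L² − r² sin²θ) = 0.0459·492.7·0.84339/0.22234 = 85.79 rad/s.

85.8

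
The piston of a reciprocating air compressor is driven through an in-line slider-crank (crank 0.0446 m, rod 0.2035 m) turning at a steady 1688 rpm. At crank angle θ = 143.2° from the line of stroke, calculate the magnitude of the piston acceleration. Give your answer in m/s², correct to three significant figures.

ω = 2π·1688/60 = 176.8 rad/s
x(θ) = r cosθ + √(L² − r² sin²θ); with ω constant, a = ω²·d²x/dθ².
d²x/dθ² = −r cosθ − r²(cos2θ)/√u − r⁴ sin²2θ/(4u^{3/2}),  u = L² − r² sin²θ = 0.0406985 m².
Substituting r = 0.0446 m, L = 0.2035 m, θ = 143.2°: d²x/dθ² = +0.032818 m.
a = ω²·d²x/dθ² = (176.8)²·(+0.032818) = +1025.4 m/s²;  |a| = 1025.4 m/s².

1030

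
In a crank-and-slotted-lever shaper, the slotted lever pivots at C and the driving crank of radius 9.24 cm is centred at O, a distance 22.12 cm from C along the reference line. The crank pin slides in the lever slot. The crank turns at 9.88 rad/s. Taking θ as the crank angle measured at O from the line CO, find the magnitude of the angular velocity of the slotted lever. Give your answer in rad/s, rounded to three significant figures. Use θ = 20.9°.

2.85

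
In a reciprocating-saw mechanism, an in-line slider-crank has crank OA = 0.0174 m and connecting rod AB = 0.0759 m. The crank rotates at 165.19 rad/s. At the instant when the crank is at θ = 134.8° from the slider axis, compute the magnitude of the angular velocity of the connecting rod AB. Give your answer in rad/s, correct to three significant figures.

27.0

ω = 165.2 rad/s
The rod makes angle φ with the slider axis where L sinφ = r sinθ; differentiating, L cosφ·φ̇ = r ω cosθ.
L cosφ = √(L² − r² sin²θ) = 0.074889 m.
|ω_rod| = r ω |cosθ| / √(L² − r² sin²θ) = 0.0174·165.2·0.70463/0.074889 = 27.044 rad/s.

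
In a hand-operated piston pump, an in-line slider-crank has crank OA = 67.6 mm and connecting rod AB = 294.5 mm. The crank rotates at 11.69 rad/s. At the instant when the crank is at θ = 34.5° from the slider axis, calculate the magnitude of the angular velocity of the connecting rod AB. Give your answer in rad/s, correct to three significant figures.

ω = 11.69 rad/s
The rod makes angle φ with the slider axis where L sinφ = r sinθ; differentiating, L cosφ·φ̇ = r ω cosθ.
L cosφ = √(L² − r² sin²θ) = 0.292 m.
|ω_rod| = r ω |cosθ| / √(L² − r² sin²θ) = 0.0676·11.69·0.82413/0.292 = 2.2303 rad/s.

2.23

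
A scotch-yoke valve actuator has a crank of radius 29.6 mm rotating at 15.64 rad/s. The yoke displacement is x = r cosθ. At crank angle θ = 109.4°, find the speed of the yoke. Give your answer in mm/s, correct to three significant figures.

ω = 15.64 rad/s
x = r cosθ ⇒ ẋ = −rω sinθ.
|v| = rω|sinθ| = 0.0296·15.64·|sin 109.4°| = 0.43666 m/s = 436.66 mm/s.

437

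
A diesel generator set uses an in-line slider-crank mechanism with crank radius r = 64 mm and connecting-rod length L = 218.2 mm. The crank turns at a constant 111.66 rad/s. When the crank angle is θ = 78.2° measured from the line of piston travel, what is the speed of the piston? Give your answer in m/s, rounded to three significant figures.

ω = 111.7 rad/s
For an in-line slider-crank, x = r cosθ + √(L² − r² sin²θ), so v = −rω sinθ·[1 + r cosθ/√(L² − r² sin²θ)].
With r = 0.064 m, L = 0.2182 m, θ = 78.2°: √(L² − r² sin²θ) = 0.20901 m.
v = −0.064·111.7·0.97887·[1 + 0.064·0.20450/0.20901] = -7.4332 m/s.
|v| = 7.4332 m/s.

7.43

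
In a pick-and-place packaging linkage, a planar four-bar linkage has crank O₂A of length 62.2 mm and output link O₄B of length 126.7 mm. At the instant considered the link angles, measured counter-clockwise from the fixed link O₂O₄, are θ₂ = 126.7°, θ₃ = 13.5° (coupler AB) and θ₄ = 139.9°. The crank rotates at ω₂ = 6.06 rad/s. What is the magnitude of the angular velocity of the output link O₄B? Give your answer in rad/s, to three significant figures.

3.40

ω₂ = 6.06 rad/s
Differentiating the loop-closure r₂e^{iθ₂}+r₃e^{iθ₃}=r₁+r₄e^{iθ₄} gives r₂ω₂e^{iθ₂}+r₃ω₃e^{iθ₃}=r₄ω₄e^{iθ₄}.
Eliminating the other unknown: ω₄ = r₂ω₂ sin(θ₂−θ₃) / [r₄ sin(θ₄−θ₃)].
Numerator sine = +0.91914; denominator sine = +0.80489.
Result = 0.0622·6.06·(+0.91914) / (0.1267·(+0.80489)) = +3.3972 rad/s; magnitude 3.3972 rad/s.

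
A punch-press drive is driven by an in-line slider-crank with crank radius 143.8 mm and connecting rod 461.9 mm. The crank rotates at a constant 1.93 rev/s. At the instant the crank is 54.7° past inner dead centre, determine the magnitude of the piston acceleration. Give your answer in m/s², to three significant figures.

10.1

ω = 2π·1.93 = 12.13 rad/s
x(θ) = r cosθ + √(L² − r² sin²θ); with ω constant, a = ω²·d²x/dθ².
d²x/dθ² = −r cosθ − r²(cos2θ)/√u − r⁴ sin²2θ/(4u^{3/2}),  u = L² − r² sin²θ = 0.199578 m².
Substituting r = 0.1438 m, L = 0.4619 m, θ = 54.7°: d²x/dθ² = -0.068788 m.
a = ω²·d²x/dθ² = (12.13)²·(-0.068788) = -10.115 m/s²;  |a| = 10.115 m/s².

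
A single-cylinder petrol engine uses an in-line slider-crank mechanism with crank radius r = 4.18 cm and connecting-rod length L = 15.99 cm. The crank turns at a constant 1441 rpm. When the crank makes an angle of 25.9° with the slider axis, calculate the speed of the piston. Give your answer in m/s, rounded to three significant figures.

3.41

ω = 2π·1441/60 = 150.9 rad/s
For an in-line slider-crank, x = r cosθ + √(L² − r² sin²θ), so v = −rω sinθ·[1 + r cosθ/√(L² − r² sin²θ)].
With r = 0.0418 m, L = 0.1599 m, θ = 25.9°: √(L² − r² sin²θ) = 0.15885 m.
v = −0.0418·150.9·0.43680·[1 + 0.0418·0.89956/0.15885] = -3.4074 m/s.
|v| = 3.4074 m/s.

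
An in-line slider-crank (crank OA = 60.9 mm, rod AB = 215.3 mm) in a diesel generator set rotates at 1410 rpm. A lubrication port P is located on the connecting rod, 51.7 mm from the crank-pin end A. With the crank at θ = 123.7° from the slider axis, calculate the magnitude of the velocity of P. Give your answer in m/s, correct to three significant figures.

8.13

ω = 147.7 rad/s.  Crank-pin speed |V_A| = rω = 8.9922 m/s, perpendicular to OA.
Rod angle: sinφ = −(r/L) sinθ ⇒ φ = -13.611°; ω_rod = −rω cosθ/√(L²−r²sin²θ) = +23.843 rad/s.
V_P = V_A + ω_rod × AP, with AP = 0.0517 m along the rod.
Components: V_Px = −rω sinθ − a·ω_rod·sinφ = -7.191 m/s;  V_Py = rω cosθ + a·ω_rod·cosφ = -3.7912 m/s.
|V_P| = √(V_Px² + V_Py²) = 8.1292 m/s.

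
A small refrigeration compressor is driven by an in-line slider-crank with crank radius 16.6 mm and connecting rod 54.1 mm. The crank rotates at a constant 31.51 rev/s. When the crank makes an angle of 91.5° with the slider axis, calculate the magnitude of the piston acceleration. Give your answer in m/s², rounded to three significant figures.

226

ω = 2π·31.5 = 198 rad/s
x(θ) = r cosθ + √(L² − r² sin²θ); with ω constant, a = ω²·d²x/dθ².
d²x/dθ² = −r cosθ − r²(cos2θ)/√u − r⁴ sin²2θ/(4u^{3/2}),  u = L² − r² sin²θ = 0.00265144 m².
Substituting r = 0.0166 m, L = 0.0541 m, θ = 91.5°: d²x/dθ² = +0.0057783 m.
a = ω²·d²x/dθ² = (198)²·(+0.0057783) = +226.49 m/s²;  |a| = 226.49 m/s².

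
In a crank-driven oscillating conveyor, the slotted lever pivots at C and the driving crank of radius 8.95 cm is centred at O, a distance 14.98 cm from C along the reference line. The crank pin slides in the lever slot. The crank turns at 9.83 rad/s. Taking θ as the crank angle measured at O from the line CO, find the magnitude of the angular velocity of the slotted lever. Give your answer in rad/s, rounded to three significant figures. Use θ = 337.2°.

3.63

ω = 9.83 rad/s
Crank pin A relative to C: A = (d + r cosθ, r sinθ); lever angle φ = atan2(r sinθ, d + r cosθ).
Differentiating tanφ: φ̇ = rω(d cosθ + r)/(d² + r² + 2dr cosθ).
d² + r² + 2dr cosθ = |CA|² = 0.0551693 m²;  d cosθ + r = +0.2276 m.
|ω_lever| = |0.0895·9.83·+0.2276| / 0.0551693 = 3.6295 rad/s.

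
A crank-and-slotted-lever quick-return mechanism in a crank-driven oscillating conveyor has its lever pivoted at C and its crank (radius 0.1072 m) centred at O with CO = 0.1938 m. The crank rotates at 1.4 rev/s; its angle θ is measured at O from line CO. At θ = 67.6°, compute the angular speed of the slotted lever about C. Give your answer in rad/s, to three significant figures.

ω = 8.796 rad/s (from 1.4 rev/s).
Crank pin A relative to C: A = (d + r cosθ, r sinθ); lever angle φ = atan2(r sinθ, d + r cosθ).
Differentiating tanφ: φ̇ = rω(d cosθ + r)/(d² + r² + 2dr cosθ).
d² + r² + 2dr cosθ = |CA|² = 0.064884 m²;  d cosθ + r = +0.18105 m.
|ω_lever| = |0.1072·8.796·+0.18105| / 0.064884 = 2.6313 rad/s.

2.63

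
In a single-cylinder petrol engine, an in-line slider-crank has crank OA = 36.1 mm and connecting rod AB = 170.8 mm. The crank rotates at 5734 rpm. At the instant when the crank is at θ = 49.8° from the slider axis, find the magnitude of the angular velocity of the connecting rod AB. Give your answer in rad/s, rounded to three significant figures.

ω = 600.5 rad/s (converted from 5734 rpm).
The rod makes angle φ with the slider axis where L sinφ = r sinθ; differentiating, L cosφ·φ̇ = r ω cosθ.
L cosφ = √(L² − r² sin²θ) = 0.16856 m.
|ω_rod| = r ω |cosθ| / √(L² − r² sin²θ) = 0.0361·600.5·0.64546/0.16856 = 83.006 rad/s.

83.0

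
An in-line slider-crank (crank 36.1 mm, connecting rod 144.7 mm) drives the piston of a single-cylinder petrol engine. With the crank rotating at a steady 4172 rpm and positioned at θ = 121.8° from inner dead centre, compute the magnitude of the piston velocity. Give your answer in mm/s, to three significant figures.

ω = 2π·4172/60 = 436.9 rad/s
For an in-line slider-crank, x = r cosθ + √(L² − r² sin²θ), so v = −rω sinθ·[1 + r cosθ/√(L² − r² sin²θ)].
With r = 0.0361 m, L = 0.1447 m, θ = 121.8°: √(L² − r² sin²θ) = 0.14141 m.
v = −0.0361·436.9·0.84989·[1 + 0.0361·-0.52696/0.14141] = -11.601 m/s.
|v| = 11.601 m/s = 11601 mm/s.

11600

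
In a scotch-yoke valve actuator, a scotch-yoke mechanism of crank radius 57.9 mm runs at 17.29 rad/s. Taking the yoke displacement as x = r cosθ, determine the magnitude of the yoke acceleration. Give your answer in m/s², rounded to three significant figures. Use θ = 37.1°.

13.8

ω = 17.29 rad/s
x = r cosθ ⇒ ẍ = −rω² cosθ (ω constant).
|a| = rω²|cosθ| = 0.0579·(17.29)²·|cos 37.1°| = 13.805 m/s².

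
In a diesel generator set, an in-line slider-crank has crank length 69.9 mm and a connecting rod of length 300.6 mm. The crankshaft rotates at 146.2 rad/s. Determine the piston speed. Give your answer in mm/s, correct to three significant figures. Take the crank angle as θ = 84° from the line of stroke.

ω = 146.2 rad/s
For an in-line slider-crank, x = r cosθ + √(L² − r² sin²θ), so v = −rω sinθ·[1 + r cosθ/√(L² − r² sin²θ)].
With r = 0.0699 m, L = 0.3006 m, θ = 84°: √(L² − r² sin²θ) = 0.29245 m.
v = −0.0699·146.2·0.99452·[1 + 0.0699·0.10453/0.29245] = -10.417 m/s.
|v| = 10.417 m/s = 10417 mm/s.

10400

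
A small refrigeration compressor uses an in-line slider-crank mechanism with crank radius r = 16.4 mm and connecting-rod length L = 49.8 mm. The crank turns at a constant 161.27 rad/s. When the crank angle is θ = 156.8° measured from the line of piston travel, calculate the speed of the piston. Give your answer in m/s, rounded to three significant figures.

ω = 161.3 rad/s
For an in-line slider-crank, x = r cosθ + √(L² − r² sin²θ), so v = −rω sinθ·[1 + r cosθ/√(L² − r² sin²θ)].
With r = 0.0164 m, L = 0.0498 m, θ = 156.8°: √(L² − r² sin²θ) = 0.049379 m.
v = −0.0164·161.3·0.39394·[1 + 0.0164·-0.91914/0.049379] = -0.72385 m/s.
|v| = 0.72385 m/s.

0.724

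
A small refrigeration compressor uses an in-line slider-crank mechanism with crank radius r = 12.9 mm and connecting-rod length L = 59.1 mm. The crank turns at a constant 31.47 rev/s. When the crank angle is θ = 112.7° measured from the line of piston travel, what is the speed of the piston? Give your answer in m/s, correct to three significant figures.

2.15

ω = 2π·31.5 = 197.7 rad/s
For an in-line slider-crank, x = r cosθ + √(L² − r² sin²θ), so v = −rω sinθ·[1 + r cosθ/√(L² − r² sin²θ)].
With r = 0.0129 m, L = 0.0591 m, θ = 112.7°: √(L² − r² sin²θ) = 0.057889 m.
v = −0.0129·197.7·0.92254·[1 + 0.0129·-0.38591/0.057889] = -2.1508 m/s.
|v| = 2.1508 m/s.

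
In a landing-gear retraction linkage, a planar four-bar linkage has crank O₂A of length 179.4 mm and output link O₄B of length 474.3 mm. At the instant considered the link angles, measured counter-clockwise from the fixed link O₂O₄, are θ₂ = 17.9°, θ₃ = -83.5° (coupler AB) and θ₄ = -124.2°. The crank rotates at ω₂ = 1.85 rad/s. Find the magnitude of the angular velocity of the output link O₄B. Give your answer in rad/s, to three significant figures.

ω₂ = 1.85 rad/s
Differentiating the loop-closure r₂e^{iθ₂}+r₃e^{iθ₃}=r₁+r₄e^{iθ₄} gives r₂ω₂e^{iθ₂}+r₃ω₃e^{iθ₃}=r₄ω₄e^{iθ₄}.
Eliminating the other unknown: ω₄ = r₂ω₂ sin(θ₂−θ₃) / [r₄ sin(θ₄−θ₃)].
Numerator sine = +0.98027; denominator sine = -0.65210.
Result = 0.1794·1.85·(+0.98027) / (0.4743·(-0.65210)) = -1.0519 rad/s; magnitude 1.0519 rad/s.

1.05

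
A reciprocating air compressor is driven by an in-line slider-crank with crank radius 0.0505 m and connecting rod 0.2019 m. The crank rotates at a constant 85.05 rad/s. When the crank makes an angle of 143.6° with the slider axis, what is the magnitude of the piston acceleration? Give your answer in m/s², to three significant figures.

265

ω = 85.05 rad/s
x(θ) = r cosθ + √(L² − r² sin²θ); with ω constant, a = ω²·d²x/dθ².
d²x/dθ² = −r cosθ − r²(cos2θ)/√u − r⁴ sin²2θ/(4u^{3/2}),  u = L² − r² sin²θ = 0.0398655 m².
Substituting r = 0.0505 m, L = 0.2019 m, θ = 143.6°: d²x/dθ² = +0.036684 m.
a = ω²·d²x/dθ² = (85.05)²·(+0.036684) = +265.35 m/s²;  |a| = 265.35 m/s².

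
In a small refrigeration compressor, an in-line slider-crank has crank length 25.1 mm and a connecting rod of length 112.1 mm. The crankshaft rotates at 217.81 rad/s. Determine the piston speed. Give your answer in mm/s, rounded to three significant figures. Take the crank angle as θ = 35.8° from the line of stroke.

ω = 217.8 rad/s
For an in-line slider-crank, x = r cosθ + √(L² − r² sin²θ), so v = −rω sinθ·[1 + r cosθ/√(L² − r² sin²θ)].
With r = 0.0251 m, L = 0.1121 m, θ = 35.8°: √(L² − r² sin²θ) = 0.11113 m.
v = −0.0251·217.8·0.58496·[1 + 0.0251·0.81106/0.11113] = -3.7838 m/s.
|v| = 3.7838 m/s = 3783.8 mm/s.

3780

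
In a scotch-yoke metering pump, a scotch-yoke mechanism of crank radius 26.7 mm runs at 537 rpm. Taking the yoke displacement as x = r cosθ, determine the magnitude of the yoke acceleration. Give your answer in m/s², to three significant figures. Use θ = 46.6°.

ω = 56.23 rad/s (from 537 rpm).
x = r cosθ ⇒ ẍ = −rω² cosθ (ω constant).
|a| = rω²|cosθ| = 0.0267·(56.23)²·|cos 46.6°| = 58.014 m/s².

58.0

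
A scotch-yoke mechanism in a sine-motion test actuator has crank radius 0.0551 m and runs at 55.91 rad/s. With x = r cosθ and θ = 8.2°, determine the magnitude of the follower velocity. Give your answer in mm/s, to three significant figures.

439

ω = 55.91 rad/s
x = r cosθ ⇒ ẋ = −rω sinθ.
|v| = rω|sinθ| = 0.0551·55.91·|sin 8.2°| = 0.43939 m/s = 439.39 mm/s.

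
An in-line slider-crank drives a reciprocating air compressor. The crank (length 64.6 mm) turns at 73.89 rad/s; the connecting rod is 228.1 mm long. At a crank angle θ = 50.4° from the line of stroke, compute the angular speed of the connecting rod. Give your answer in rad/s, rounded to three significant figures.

13.7

ω = 73.89 rad/s
The rod makes angle φ with the slider axis where L sinφ = r sinθ; differentiating, L cosφ·φ̇ = r ω cosθ.
L cosφ = √(L² − r² sin²θ) = 0.2226 m.
|ω_rod| = r ω |cosθ| / √(L² − r² sin²θ) = 0.0646·73.89·0.63742/0.2226 = 13.668 rad/s.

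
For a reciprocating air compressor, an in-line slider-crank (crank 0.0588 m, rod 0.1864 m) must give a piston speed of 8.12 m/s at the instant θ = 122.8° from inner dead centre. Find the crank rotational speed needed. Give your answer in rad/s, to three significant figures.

For an in-line slider-crank, |v_piston| = rω|sinθ|·[1 + r cosθ/√(L² − r² sin²θ)].
With r = 0.0588 m, L = 0.1864 m, θ = 122.8°: the bracketed kinematic factor |dx/dθ| = 0.040666 m.
ω = v/|dx/dθ| = 8.12/0.040666 = 199.68 rad/s.

200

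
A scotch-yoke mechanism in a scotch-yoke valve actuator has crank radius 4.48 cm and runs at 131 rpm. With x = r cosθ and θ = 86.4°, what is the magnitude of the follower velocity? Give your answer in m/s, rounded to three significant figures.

ω = 13.72 rad/s (from 131 rpm).
x = r cosθ ⇒ ẋ = −rω sinθ.
|v| = rω|sinθ| = 0.0448·13.72·|sin 86.4°| = 0.61337 m/s.

0.613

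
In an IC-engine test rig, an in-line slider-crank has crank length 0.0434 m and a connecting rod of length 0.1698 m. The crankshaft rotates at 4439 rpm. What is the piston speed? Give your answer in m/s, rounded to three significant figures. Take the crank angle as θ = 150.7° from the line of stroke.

ω = 2π·4439/60 = 464.9 rad/s
For an in-line slider-crank, x = r cosθ + √(L² − r² sin²θ), so v = −rω sinθ·[1 + r cosθ/√(L² − r² sin²θ)].
With r = 0.0434 m, L = 0.1698 m, θ = 150.7°: √(L² − r² sin²θ) = 0.16847 m.
v = −0.0434·464.9·0.48938·[1 + 0.0434·-0.87207/0.16847] = -7.655 m/s.
|v| = 7.655 m/s.

7.65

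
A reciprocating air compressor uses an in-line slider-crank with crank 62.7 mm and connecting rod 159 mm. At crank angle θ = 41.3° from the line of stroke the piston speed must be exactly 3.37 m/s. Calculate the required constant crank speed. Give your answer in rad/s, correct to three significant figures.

For an in-line slider-crank, |v_piston| = rω|sinθ|·[1 + r cosθ/√(L² − r² sin²θ)].
With r = 0.0627 m, L = 0.159 m, θ = 41.3°: the bracketed kinematic factor |dx/dθ| = 0.054079 m.
ω = v/|dx/dθ| = 3.37/0.054079 = 62.316 rad/s.

62.3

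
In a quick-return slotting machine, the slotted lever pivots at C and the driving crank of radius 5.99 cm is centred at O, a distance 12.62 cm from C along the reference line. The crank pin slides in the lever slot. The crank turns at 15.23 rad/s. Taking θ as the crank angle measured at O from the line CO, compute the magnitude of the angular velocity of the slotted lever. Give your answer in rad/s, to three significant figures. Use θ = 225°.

ω = 15.23 rad/s
Crank pin A relative to C: A = (d + r cosθ, r sinθ); lever angle φ = atan2(r sinθ, d + r cosθ).
Differentiating tanφ: φ̇ = rω(d cosθ + r)/(d² + r² + 2dr cosθ).
d² + r² + 2dr cosθ = |CA|² = 0.00882387 m²;  d cosθ + r = -0.029337 m.
|ω_lever| = |0.0599·15.23·-0.029337| / 0.00882387 = 3.0331 rad/s.

3.03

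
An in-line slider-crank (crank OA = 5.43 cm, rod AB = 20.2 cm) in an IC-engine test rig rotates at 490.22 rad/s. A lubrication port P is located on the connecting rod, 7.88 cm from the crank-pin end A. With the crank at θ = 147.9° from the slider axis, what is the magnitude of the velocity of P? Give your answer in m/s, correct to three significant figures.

18.8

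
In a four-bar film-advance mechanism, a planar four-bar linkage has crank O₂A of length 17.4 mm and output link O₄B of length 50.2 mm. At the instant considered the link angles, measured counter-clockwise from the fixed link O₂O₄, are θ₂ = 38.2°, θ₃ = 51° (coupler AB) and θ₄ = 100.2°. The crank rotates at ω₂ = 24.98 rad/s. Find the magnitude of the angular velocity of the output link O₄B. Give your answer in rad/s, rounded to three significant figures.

2.53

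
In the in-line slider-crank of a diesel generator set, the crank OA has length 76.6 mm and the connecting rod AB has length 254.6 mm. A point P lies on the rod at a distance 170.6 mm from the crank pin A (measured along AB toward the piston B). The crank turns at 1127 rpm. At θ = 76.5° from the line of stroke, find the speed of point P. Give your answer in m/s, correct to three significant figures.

ω = 118 rad/s.  Crank-pin speed |V_A| = rω = 9.0403 m/s, perpendicular to OA.
Rod angle: sinφ = −(r/L) sinθ ⇒ φ = -17.011°; ω_rod = −rω cosθ/√(L²−r²sin²θ) = -8.6684 rad/s.
V_P = V_A + ω_rod × AP, with AP = 0.1706 m along the rod.
Components: V_Px = −rω sinθ − a·ω_rod·sinφ = -9.2231 m/s;  V_Py = rω cosθ + a·ω_rod·cosφ = +0.69629 m/s.
|V_P| = √(V_Px² + V_Py²) = 9.2494 m/s.

9.25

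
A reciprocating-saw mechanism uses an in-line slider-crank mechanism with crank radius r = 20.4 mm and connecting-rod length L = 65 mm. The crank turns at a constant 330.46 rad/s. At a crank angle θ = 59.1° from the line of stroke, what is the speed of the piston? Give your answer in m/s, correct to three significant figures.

6.75

ω = 330.5 rad/s
For an in-line slider-crank, x = r cosθ + √(L² − r² sin²θ), so v = −rω sinθ·[1 + r cosθ/√(L² − r² sin²θ)].
With r = 0.0204 m, L = 0.065 m, θ = 59.1°: √(L² − r² sin²θ) = 0.062599 m.
v = −0.0204·330.5·0.85806·[1 + 0.0204·0.51354/0.062599] = -6.7526 m/s.
|v| = 6.7526 m/s.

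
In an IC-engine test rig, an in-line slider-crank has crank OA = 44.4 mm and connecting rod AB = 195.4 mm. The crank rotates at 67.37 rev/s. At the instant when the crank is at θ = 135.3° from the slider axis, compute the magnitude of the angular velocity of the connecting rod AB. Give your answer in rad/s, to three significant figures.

ω = 423.3 rad/s (converted from 67.37 rev/s).
The rod makes angle φ with the slider axis where L sinφ = r sinθ; differentiating, L cosφ·φ̇ = r ω cosθ.
L cosφ = √(L² − r² sin²θ) = 0.19289 m.
|ω_rod| = r ω |cosθ| / √(L² − r² sin²θ) = 0.0444·423.3·0.71080/0.19289 = 69.258 rad/s.

69.3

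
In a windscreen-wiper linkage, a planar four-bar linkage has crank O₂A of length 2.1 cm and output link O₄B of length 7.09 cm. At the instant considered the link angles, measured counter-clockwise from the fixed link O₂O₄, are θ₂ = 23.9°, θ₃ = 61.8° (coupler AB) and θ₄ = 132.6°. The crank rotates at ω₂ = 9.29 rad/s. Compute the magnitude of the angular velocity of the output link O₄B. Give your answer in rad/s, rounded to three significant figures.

ω₂ = 9.29 rad/s
Differentiating the loop-closure r₂e^{iθ₂}+r₃e^{iθ₃}=r₁+r₄e^{iθ₄} gives r₂ω₂e^{iθ₂}+r₃ω₃e^{iθ₃}=r₄ω₄e^{iθ₄}.
Eliminating the other unknown: ω₄ = r₂ω₂ sin(θ₂−θ₃) / [r₄ sin(θ₄−θ₃)].
Numerator sine = -0.61429; denominator sine = +0.94438.
Result = 0.021·9.29·(-0.61429) / (0.0709·(+0.94438)) = -1.7898 rad/s; magnitude 1.7898 rad/s.

1.79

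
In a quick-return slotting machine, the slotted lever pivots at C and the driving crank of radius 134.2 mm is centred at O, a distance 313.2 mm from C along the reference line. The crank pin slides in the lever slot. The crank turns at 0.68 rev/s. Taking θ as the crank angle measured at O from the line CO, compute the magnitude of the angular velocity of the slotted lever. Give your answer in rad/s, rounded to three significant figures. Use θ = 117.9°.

0.0923

ω = 4.273 rad/s (from 0.68 rev/s).
Crank pin A relative to C: A = (d + r cosθ, r sinθ); lever angle φ = atan2(r sinθ, d + r cosθ).
Differentiating tanφ: φ̇ = rω(d cosθ + r)/(d² + r² + 2dr cosθ).
d² + r² + 2dr cosθ = |CA|² = 0.0767684 m²;  d cosθ + r = -0.012356 m.
|ω_lever| = |0.1342·4.273·-0.012356| / 0.0767684 = 0.092283 rad/s.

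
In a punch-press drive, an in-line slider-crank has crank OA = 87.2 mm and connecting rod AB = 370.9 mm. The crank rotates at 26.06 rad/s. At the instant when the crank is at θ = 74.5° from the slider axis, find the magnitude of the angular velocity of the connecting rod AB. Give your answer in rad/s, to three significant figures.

ω = 26.06 rad/s
The rod makes angle φ with the slider axis where L sinφ = r sinθ; differentiating, L cosφ·φ̇ = r ω cosθ.
L cosφ = √(L² − r² sin²θ) = 0.36126 m.
|ω_rod| = r ω |cosθ| / √(L² − r² sin²θ) = 0.0872·26.06·0.26724/0.36126 = 1.681 rad/s.

1.68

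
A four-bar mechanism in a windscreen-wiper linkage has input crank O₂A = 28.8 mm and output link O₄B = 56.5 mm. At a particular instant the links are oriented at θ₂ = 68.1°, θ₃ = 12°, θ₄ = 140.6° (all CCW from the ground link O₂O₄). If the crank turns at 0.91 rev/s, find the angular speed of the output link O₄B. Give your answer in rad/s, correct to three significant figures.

3.10

ω₂ = 5.718 rad/s (from 0.91 rev/s).
Differentiating the loop-closure r₂e^{iθ₂}+r₃e^{iθ₃}=r₁+r₄e^{iθ₄} gives r₂ω₂e^{iθ₂}+r₃ω₃e^{iθ₃}=r₄ω₄e^{iθ₄}.
Eliminating the other unknown: ω₄ = r₂ω₂ sin(θ₂−θ₃) / [r₄ sin(θ₄−θ₃)].
Numerator sine = +0.83001; denominator sine = +0.78152.
Result = 0.0288·5.718·(+0.83001) / (0.0565·(+0.78152)) = +3.0953 rad/s; magnitude 3.0953 rad/s.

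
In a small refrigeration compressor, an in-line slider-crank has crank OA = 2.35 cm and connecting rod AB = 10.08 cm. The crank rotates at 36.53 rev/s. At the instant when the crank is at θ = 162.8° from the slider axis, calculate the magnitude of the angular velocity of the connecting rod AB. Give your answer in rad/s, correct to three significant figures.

ω = 229.5 rad/s (converted from 36.53 rev/s).
The rod makes angle φ with the slider axis where L sinφ = r sinθ; differentiating, L cosφ·φ̇ = r ω cosθ.
L cosφ = √(L² − r² sin²θ) = 0.10056 m.
|ω_rod| = r ω |cosθ| / √(L² − r² sin²θ) = 0.0235·229.5·0.95528/0.10056 = 51.239 rad/s.

51.2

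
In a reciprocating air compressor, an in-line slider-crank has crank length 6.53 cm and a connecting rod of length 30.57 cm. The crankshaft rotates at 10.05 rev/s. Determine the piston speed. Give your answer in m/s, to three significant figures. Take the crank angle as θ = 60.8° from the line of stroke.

3.98

ω = 2π·10.1 = 63.15 rad/s
For an in-line slider-crank, x = r cosθ + √(L² − r² sin²θ), so v = −rω sinθ·[1 + r cosθ/√(L² − r² sin²θ)].
With r = 0.0653 m, L = 0.3057 m, θ = 60.8°: √(L² − r² sin²θ) = 0.30034 m.
v = −0.0653·63.15·0.87292·[1 + 0.0653·0.48786/0.30034] = -3.9812 m/s.
|v| = 3.9812 m/s.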